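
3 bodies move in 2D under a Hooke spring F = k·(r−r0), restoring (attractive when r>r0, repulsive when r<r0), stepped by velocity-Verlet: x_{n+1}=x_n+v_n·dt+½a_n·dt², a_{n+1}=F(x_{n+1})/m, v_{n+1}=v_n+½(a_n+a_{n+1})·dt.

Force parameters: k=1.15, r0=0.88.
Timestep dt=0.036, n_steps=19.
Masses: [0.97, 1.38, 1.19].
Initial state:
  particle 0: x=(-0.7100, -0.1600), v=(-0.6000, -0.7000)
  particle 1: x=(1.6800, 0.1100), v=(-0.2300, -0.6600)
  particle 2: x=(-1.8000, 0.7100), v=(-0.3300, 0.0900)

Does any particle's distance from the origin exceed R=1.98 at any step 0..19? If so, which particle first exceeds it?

no

step 0: x0=(-0.7100, -0.1600) x1=(1.6800, 0.1100) x2=(-1.8000, 0.7100)
step 1: x0=(-0.7307, -0.1848) x1=(1.6695, 0.0864) x2=(-1.8100, 0.7128)
step 2: x0=(-0.7498, -0.2089) x1=(1.6545, 0.0631) x2=(-1.8162, 0.7145)
step 3: x0=(-0.7670, -0.2321) x1=(1.6351, 0.0402) x2=(-1.8187, 0.7152)
step 4: x0=(-0.7826, -0.2545) x1=(1.6112, 0.0176) x2=(-1.8174, 0.7148)
step 5: x0=(-0.7964, -0.2761) x1=(1.5829, -0.0046) x2=(-1.8124, 0.7133)
step 6: x0=(-0.8085, -0.2969) x1=(1.5502, -0.0265) x2=(-1.8037, 0.7107)
step 7: x0=(-0.8189, -0.3168) x1=(1.5132, -0.0479) x2=(-1.7915, 0.7069)
step 8: x0=(-0.8276, -0.3358) x1=(1.4720, -0.0688) x2=(-1.7757, 0.7019)
step 9: x0=(-0.8347, -0.3541) x1=(1.4267, -0.0894) x2=(-1.7565, 0.6957)
step 10: x0=(-0.8402, -0.3714) x1=(1.3774, -0.1095) x2=(-1.7339, 0.6883)
step 11: x0=(-0.8441, -0.3879) x1=(1.3242, -0.1292) x2=(-1.7081, 0.6797)
step 12: x0=(-0.8465, -0.4036) x1=(1.2673, -0.1483) x2=(-1.6792, 0.6699)
step 13: x0=(-0.8474, -0.4185) x1=(1.2067, -0.1671) x2=(-1.6473, 0.6589)
step 14: x0=(-0.8469, -0.4326) x1=(1.1427, -0.1853) x2=(-1.6125, 0.6467)
step 15: x0=(-0.8452, -0.4459) x1=(1.0754, -0.2031) x2=(-1.5750, 0.6333)
step 16: x0=(-0.8421, -0.4585) x1=(1.0050, -0.2204) x2=(-1.5350, 0.6188)
step 17: x0=(-0.8379, -0.4704) x1=(0.9317, -0.2372) x2=(-1.4925, 0.6031)
step 18: x0=(-0.8327, -0.4816) x1=(0.8558, -0.2536) x2=(-1.4478, 0.5864)
step 19: x0=(-0.8264, -0.4921) x1=(0.7774, -0.2695) x2=(-1.4010, 0.5686)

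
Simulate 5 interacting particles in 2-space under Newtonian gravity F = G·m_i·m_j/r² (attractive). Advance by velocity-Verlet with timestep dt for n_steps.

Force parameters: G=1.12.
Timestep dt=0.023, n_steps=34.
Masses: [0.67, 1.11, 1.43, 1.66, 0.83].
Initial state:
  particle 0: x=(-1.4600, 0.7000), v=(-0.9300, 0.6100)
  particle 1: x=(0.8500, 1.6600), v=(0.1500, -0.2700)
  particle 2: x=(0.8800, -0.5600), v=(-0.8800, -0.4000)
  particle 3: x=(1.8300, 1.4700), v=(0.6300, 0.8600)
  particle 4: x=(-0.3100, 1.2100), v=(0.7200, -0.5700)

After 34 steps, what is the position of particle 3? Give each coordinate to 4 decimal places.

(1.8492, 2.0051)

step 0: x0=(-1.4600, 0.7000) x1=(0.8500, 1.6600) x2=(0.8800, -0.5600) x3=(1.8300, 1.4700) x4=(-0.3100, 1.2100)
step 1: x0=(-1.4811, 0.7141) x1=(0.8538, 1.6535) x2=(0.8597, -0.5690) x3=(1.8441, 1.4898) x4=(-0.2932, 1.1969)
step 2: x0=(-1.5016, 0.7283) x1=(0.8581, 1.6466) x2=(0.8395, -0.5776) x3=(1.8573, 1.5094) x4=(-0.2759, 1.1836)
step 3: x0=(-1.5216, 0.7426) x1=(0.8631, 1.6392) x2=(0.8192, -0.5857) x3=(1.8696, 1.5291) x4=(-0.2581, 1.1704)
step 4: x0=(-1.5411, 0.7570) x1=(0.8686, 1.6314) x2=(0.7988, -0.5934) x3=(1.8812, 1.5486) x4=(-0.2398, 1.1571)
step 5: x0=(-1.5600, 0.7715) x1=(0.8747, 1.6232) x2=(0.7785, -0.6007) x3=(1.8918, 1.5680) x4=(-0.2210, 1.1438)
step 6: x0=(-1.5785, 0.7860) x1=(0.8814, 1.6146) x2=(0.7581, -0.6076) x3=(1.9017, 1.5873) x4=(-0.2016, 1.1304)
step 7: x0=(-1.5964, 0.8006) x1=(0.8887, 1.6057) x2=(0.7376, -0.6141) x3=(1.9107, 1.6065) x4=(-0.1817, 1.1171)
step 8: x0=(-1.6138, 0.8152) x1=(0.8965, 1.5964) x2=(0.7172, -0.6202) x3=(1.9189, 1.6255) x4=(-0.1612, 1.1038)
step 9: x0=(-1.6307, 0.8298) x1=(0.9048, 1.5868) x2=(0.6967, -0.6259) x3=(1.9263, 1.6443) x4=(-0.1402, 1.0905)
step 10: x0=(-1.6472, 0.8445) x1=(0.9137, 1.5769) x2=(0.6763, -0.6311) x3=(1.9328, 1.6630) x4=(-0.1186, 1.0772)
step 11: x0=(-1.6632, 0.8591) x1=(0.9231, 1.5667) x2=(0.6558, -0.6360) x3=(1.9386, 1.6815) x4=(-0.0964, 1.0640)
step 12: x0=(-1.6788, 0.8738) x1=(0.9330, 1.5563) x2=(0.6352, -0.6404) x3=(1.9435, 1.6997) x4=(-0.0735, 1.0508)
step 13: x0=(-1.6939, 0.8885) x1=(0.9435, 1.5457) x2=(0.6147, -0.6444) x3=(1.9476, 1.7177) x4=(-0.0501, 1.0377)
step 14: x0=(-1.7086, 0.9032) x1=(0.9544, 1.5349) x2=(0.5942, -0.6480) x3=(1.9509, 1.7355) x4=(-0.0260, 1.0246)
step 15: x0=(-1.7229, 0.9178) x1=(0.9659, 1.5239) x2=(0.5736, -0.6512) x3=(1.9534, 1.7530) x4=(-0.0013, 1.0116)
step 16: x0=(-1.7368, 0.9325) x1=(0.9778, 1.5127) x2=(0.5530, -0.6539) x3=(1.9550, 1.7702) x4=(0.0240, 0.9986)
step 17: x0=(-1.7503, 0.9471) x1=(0.9902, 1.5014) x2=(0.5325, -0.6563) x3=(1.9559, 1.7872) x4=(0.0501, 0.9857)
step 18: x0=(-1.7634, 0.9617) x1=(1.0031, 1.4900) x2=(0.5119, -0.6582) x3=(1.9559, 1.8037) x4=(0.0768, 0.9730)
step 19: x0=(-1.7761, 0.9762) x1=(1.0164, 1.4785) x2=(0.4914, -0.6596) x3=(1.9552, 1.8200) x4=(0.1041, 0.9603)
step 20: x0=(-1.7884, 0.9908) x1=(1.0302, 1.4669) x2=(0.4708, -0.6607) x3=(1.9536, 1.8359) x4=(0.1322, 0.9477)
step 21: x0=(-1.8004, 1.0052) x1=(1.0444, 1.4553) x2=(0.4503, -0.6613) x3=(1.9512, 1.8513) x4=(0.1610, 0.9352)
step 22: x0=(-1.8120, 1.0197) x1=(1.0591, 1.4437) x2=(0.4298, -0.6614) x3=(1.9481, 1.8664) x4=(0.1905, 0.9228)
step 23: x0=(-1.8233, 1.0341) x1=(1.0741, 1.4321) x2=(0.4093, -0.6611) x3=(1.9441, 1.8810) x4=(0.2207, 0.9106)
step 24: x0=(-1.8342, 1.0484) x1=(1.0896, 1.4205) x2=(0.3888, -0.6604) x3=(1.9394, 1.8952) x4=(0.2516, 0.8984)
step 25: x0=(-1.8448, 1.0627) x1=(1.1054, 1.4090) x2=(0.3684, -0.6592) x3=(1.9338, 1.9089) x4=(0.2833, 0.8865)
step 26: x0=(-1.8551, 1.0770) x1=(1.1216, 1.3976) x2=(0.3481, -0.6575) x3=(1.9275, 1.9220) x4=(0.3157, 0.8747)
step 27: x0=(-1.8650, 1.0912) x1=(1.1381, 1.3863) x2=(0.3278, -0.6554) x3=(1.9203, 1.9346) x4=(0.3488, 0.8630)
step 28: x0=(-1.8746, 1.1053) x1=(1.1549, 1.3752) x2=(0.3076, -0.6528) x3=(1.9125, 1.9467) x4=(0.3827, 0.8516)
step 29: x0=(-1.8839, 1.1194) x1=(1.1721, 1.3642) x2=(0.2874, -0.6497) x3=(1.9038, 1.9581) x4=(0.4173, 0.8404)
step 30: x0=(-1.8929, 1.1334) x1=(1.1895, 1.3535) x2=(0.2673, -0.6462) x3=(1.8944, 1.9689) x4=(0.4528, 0.8295)
step 31: x0=(-1.9016, 1.1474) x1=(1.2071, 1.3429) x2=(0.2474, -0.6422) x3=(1.8842, 1.9790) x4=(0.4889, 0.8188)
step 32: x0=(-1.9100, 1.1613) x1=(1.2250, 1.3327) x2=(0.2275, -0.6378) x3=(1.8733, 1.9884) x4=(0.5259, 0.8084)
step 33: x0=(-1.9181, 1.1751) x1=(1.2430, 1.3227) x2=(0.2078, -0.6329) x3=(1.8616, 1.9971) x4=(0.5636, 0.7984)
step 34: x0=(-1.9259, 1.1889) x1=(1.2612, 1.3130) x2=(0.1882, -0.6276) x3=(1.8492, 2.0051) x4=(0.6021, 0.7888)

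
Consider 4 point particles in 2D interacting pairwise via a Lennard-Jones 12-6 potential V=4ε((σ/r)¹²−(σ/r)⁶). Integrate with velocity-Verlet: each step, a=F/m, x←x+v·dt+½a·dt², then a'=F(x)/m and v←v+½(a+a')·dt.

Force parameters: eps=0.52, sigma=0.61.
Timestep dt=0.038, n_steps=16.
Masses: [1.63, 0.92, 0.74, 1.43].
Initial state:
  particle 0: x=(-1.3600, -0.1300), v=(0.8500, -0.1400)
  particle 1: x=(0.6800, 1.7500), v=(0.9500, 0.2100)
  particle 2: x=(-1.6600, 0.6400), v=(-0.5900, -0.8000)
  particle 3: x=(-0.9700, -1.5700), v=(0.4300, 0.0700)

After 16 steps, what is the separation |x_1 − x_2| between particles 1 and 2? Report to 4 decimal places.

step 0: x0=(-1.3600, -0.1300) x1=(0.6800, 1.7500) x2=(-1.6600, 0.6400) x3=(-0.9700, -1.5700)
step 1: x0=(-1.3280, -0.1347) x1=(0.7161, 1.7580) x2=(-1.6818, 0.6081) x3=(-0.9537, -1.5673)
step 2: x0=(-1.2966, -0.1380) x1=(0.7522, 1.7660) x2=(-1.7023, 0.5732) x3=(-0.9373, -1.5646)
step 3: x0=(-1.2659, -0.1401) x1=(0.7883, 1.7739) x2=(-1.7210, 0.5354) x3=(-0.9210, -1.5618)
step 4: x0=(-1.2361, -0.1409) x1=(0.8244, 1.7819) x2=(-1.7379, 0.4948) x3=(-0.9047, -1.5590)
step 5: x0=(-1.2072, -0.1405) x1=(0.8605, 1.7899) x2=(-1.7525, 0.4515) x3=(-0.8884, -1.5562)
step 6: x0=(-1.1795, -0.1389) x1=(0.8966, 1.7979) x2=(-1.7648, 0.4055) x3=(-0.8722, -1.5533)
step 7: x0=(-1.1529, -0.1363) x1=(0.9327, 1.8058) x2=(-1.7744, 0.3570) x3=(-0.8559, -1.5503)
step 8: x0=(-1.1277, -0.1327) x1=(0.9688, 1.8138) x2=(-1.7811, 0.3062) x3=(-0.8396, -1.5473)
step 9: x0=(-1.1039, -0.1281) x1=(1.0048, 1.8218) x2=(-1.7846, 0.2533) x3=(-0.8234, -1.5442)
step 10: x0=(-1.0816, -0.1228) x1=(1.0409, 1.8298) x2=(-1.7848, 0.1985) x3=(-0.8072, -1.5411)
step 11: x0=(-1.0609, -0.1167) x1=(1.0770, 1.8377) x2=(-1.7814, 0.1421) x3=(-0.7909, -1.5380)
step 12: x0=(-1.0419, -0.1101) x1=(1.1131, 1.8457) x2=(-1.7742, 0.0843) x3=(-0.7747, -1.5347)
step 13: x0=(-1.0247, -0.1030) x1=(1.1492, 1.8537) x2=(-1.7631, 0.0254) x3=(-0.7585, -1.5315)
step 14: x0=(-1.0092, -0.0957) x1=(1.1853, 1.8616) x2=(-1.7482, -0.0341) x3=(-0.7424, -1.5281)
step 15: x0=(-0.9955, -0.0882) x1=(1.2214, 1.8696) x2=(-1.7294, -0.0939) x3=(-0.7262, -1.5248)
step 16: x0=(-0.9834, -0.0809) x1=(1.2575, 1.8776) x2=(-1.7068, -0.1538) x3=(-0.7100, -1.5213)

3.5935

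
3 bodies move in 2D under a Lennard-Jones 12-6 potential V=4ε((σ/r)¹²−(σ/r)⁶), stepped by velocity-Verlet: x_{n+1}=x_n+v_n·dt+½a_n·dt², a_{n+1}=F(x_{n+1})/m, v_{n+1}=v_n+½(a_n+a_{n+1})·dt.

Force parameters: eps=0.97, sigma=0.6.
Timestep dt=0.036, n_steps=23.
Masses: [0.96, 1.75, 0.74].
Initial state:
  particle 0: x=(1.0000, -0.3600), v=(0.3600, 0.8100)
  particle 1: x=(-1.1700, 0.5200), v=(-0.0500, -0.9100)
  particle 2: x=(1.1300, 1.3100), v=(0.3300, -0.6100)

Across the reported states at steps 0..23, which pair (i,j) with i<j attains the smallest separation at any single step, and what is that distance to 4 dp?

step 0: x0=(1.0000, -0.3600) x1=(-1.1700, 0.5200) x2=(1.1300, 1.3100)
step 1: x0=(1.0130, -0.3308) x1=(-1.1718, 0.4872) x2=(1.1419, 1.2880)
step 2: x0=(1.0259, -0.3016) x1=(-1.1736, 0.4545) x2=(1.1537, 1.2660)
step 3: x0=(1.0389, -0.2723) x1=(-1.1754, 0.4217) x2=(1.1656, 1.2438)
step 4: x0=(1.0518, -0.2429) x1=(-1.1772, 0.3890) x2=(1.1774, 1.2216)
step 5: x0=(1.0648, -0.2135) x1=(-1.1790, 0.3562) x2=(1.1893, 1.1992)
step 6: x0=(1.0778, -0.1839) x1=(-1.1807, 0.3234) x2=(1.2011, 1.1767)
step 7: x0=(1.0908, -0.1541) x1=(-1.1825, 0.2907) x2=(1.2129, 1.1540)
step 8: x0=(1.1038, -0.1241) x1=(-1.1843, 0.2579) x2=(1.2247, 1.1310)
step 9: x0=(1.1168, -0.0939) x1=(-1.1861, 0.2252) x2=(1.2364, 1.1076)
step 10: x0=(1.1299, -0.0632) x1=(-1.1878, 0.1924) x2=(1.2481, 1.0837)
step 11: x0=(1.1430, -0.0321) x1=(-1.1896, 0.1596) x2=(1.2597, 1.0592)
step 12: x0=(1.1561, -0.0002) x1=(-1.1914, 0.1269) x2=(1.2712, 1.0337)
step 13: x0=(1.1694, 0.0327) x1=(-1.1931, 0.0941) x2=(1.2825, 1.0069)
step 14: x0=(1.1829, 0.0671) x1=(-1.1949, 0.0613) x2=(1.2937, 0.9782)
step 15: x0=(1.1966, 0.1037) x1=(-1.1966, 0.0286) x2=(1.3044, 0.9465)
step 16: x0=(1.2108, 0.1437) x1=(-1.1984, -0.0042) x2=(1.3146, 0.9104)
step 17: x0=(1.2256, 0.1887) x1=(-1.2001, -0.0369) x2=(1.3240, 0.8679)
step 18: x0=(1.2408, 0.2359) x1=(-1.2019, -0.0697) x2=(1.3329, 0.8226)
step 19: x0=(1.2461, 0.2205) x1=(-1.2036, -0.1024) x2=(1.3545, 0.8585)
step 20: x0=(1.2500, 0.1969) x1=(-1.2054, -0.1352) x2=(1.3780, 0.9050)
step 21: x0=(1.2548, 0.1780) x1=(-1.2071, -0.1680) x2=(1.4004, 0.9453)
step 22: x0=(1.2605, 0.1639) x1=(-1.2088, -0.2007) x2=(1.4216, 0.9795)
step 23: x0=(1.2669, 0.1535) x1=(-1.2106, -0.2335) x2=(1.4418, 1.0088)

pair (0,2), distance 0.5939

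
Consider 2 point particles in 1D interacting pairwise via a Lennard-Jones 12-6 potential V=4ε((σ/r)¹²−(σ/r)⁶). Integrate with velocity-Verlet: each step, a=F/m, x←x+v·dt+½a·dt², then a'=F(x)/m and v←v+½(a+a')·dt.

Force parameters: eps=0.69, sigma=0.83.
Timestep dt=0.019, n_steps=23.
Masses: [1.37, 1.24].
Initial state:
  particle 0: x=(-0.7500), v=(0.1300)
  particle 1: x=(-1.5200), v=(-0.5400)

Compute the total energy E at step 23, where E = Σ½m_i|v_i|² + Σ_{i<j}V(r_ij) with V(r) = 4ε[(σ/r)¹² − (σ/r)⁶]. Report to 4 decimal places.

2.5497

step 0: x0=(-0.7500) x1=(-1.5200)
step 1: x0=(-0.7380) x1=(-1.5408)
step 2: x0=(-0.7165) x1=(-1.5721)
step 3: x0=(-0.6921) x1=(-1.6066)
step 4: x0=(-0.6674) x1=(-1.6414)
step 5: x0=(-0.6431) x1=(-1.6758)
step 6: x0=(-0.6193) x1=(-1.7096)
step 7: x0=(-0.5960) x1=(-1.7429)
step 8: x0=(-0.5731) x1=(-1.7757)
step 9: x0=(-0.5505) x1=(-1.8082)
step 10: x0=(-0.5281) x1=(-1.8405)
step 11: x0=(-0.5059) x1=(-1.8725)
step 12: x0=(-0.4839) x1=(-1.9044)
step 13: x0=(-0.4619) x1=(-1.9362)
step 14: x0=(-0.4401) x1=(-1.9678)
step 15: x0=(-0.4183) x1=(-1.9994)
step 16: x0=(-0.3966) x1=(-2.0309)
step 17: x0=(-0.3750) x1=(-2.0624)
step 18: x0=(-0.3533) x1=(-2.0938)
step 19: x0=(-0.3317) x1=(-2.1252)
step 20: x0=(-0.3101) x1=(-2.1566)
step 21: x0=(-0.2886) x1=(-2.1880)
step 22: x0=(-0.2670) x1=(-2.2193)
step 23: x0=(-0.2455) x1=(-2.2506)
step 0 velocities: v0=(0.1300) v1=(-0.5400)
step 0: KE=0.1924, PE=2.4619, E=2.6543
step 23 velocities: v0=(1.1330) v1=(-1.6482)
step 23: KE=2.5636, PE=-0.0138, E=2.5497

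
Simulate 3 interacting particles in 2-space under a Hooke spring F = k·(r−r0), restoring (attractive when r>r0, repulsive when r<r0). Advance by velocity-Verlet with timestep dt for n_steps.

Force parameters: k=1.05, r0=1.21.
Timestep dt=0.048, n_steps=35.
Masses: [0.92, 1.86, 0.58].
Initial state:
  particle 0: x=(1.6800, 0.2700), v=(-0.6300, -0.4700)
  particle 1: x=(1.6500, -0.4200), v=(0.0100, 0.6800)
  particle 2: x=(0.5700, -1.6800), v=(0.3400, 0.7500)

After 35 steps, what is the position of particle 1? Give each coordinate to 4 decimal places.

(1.9037, 0.4523)

step 0: x0=(1.6800, 0.2700) x1=(1.6500, -0.4200) x2=(0.5700, -1.6800)
step 1: x0=(1.6491, 0.2469) x1=(1.6503, -0.3879) x2=(0.5880, -1.6414)
step 2: x0=(1.6170, 0.2232) x1=(1.6502, -0.3570) x2=(0.6091, -1.5980)
step 3: x0=(1.5837, 0.1991) x1=(1.6498, -0.3273) x2=(0.6331, -1.5500)
step 4: x0=(1.5492, 0.1750) x1=(1.6492, -0.2989) x2=(0.6596, -1.4980)
step 5: x0=(1.5134, 0.1511) x1=(1.6485, -0.2718) x2=(0.6884, -1.4424)
step 6: x0=(1.4763, 0.1278) x1=(1.6479, -0.2459) x2=(0.7192, -1.3836)
step 7: x0=(1.4378, 0.1053) x1=(1.6475, -0.2212) x2=(0.7515, -1.3222)
step 8: x0=(1.3977, 0.0838) x1=(1.6475, -0.1976) x2=(0.7850, -1.2587)
step 9: x0=(1.3558, 0.0632) x1=(1.6481, -0.1750) x2=(0.8194, -1.1937)
step 10: x0=(1.3121, 0.0436) x1=(1.6494, -0.1532) x2=(0.8543, -1.1277)
step 11: x0=(1.2664, 0.0250) x1=(1.6517, -0.1319) x2=(0.8895, -1.0614)
step 12: x0=(1.2189, 0.0073) x1=(1.6548, -0.1111) x2=(0.9245, -0.9954)
step 13: x0=(1.1696, -0.0094) x1=(1.6590, -0.0904) x2=(0.9592, -0.9302)
step 14: x0=(1.1186, -0.0251) x1=(1.6643, -0.0698) x2=(0.9933, -0.8665)
step 15: x0=(1.0660, -0.0398) x1=(1.6705, -0.0491) x2=(1.0267, -0.8048)
step 16: x0=(1.0118, -0.0533) x1=(1.6776, -0.0281) x2=(1.0595, -0.7457)
step 17: x0=(0.9562, -0.0654) x1=(1.6857, -0.0069) x2=(1.0917, -0.6895)
step 18: x0=(0.8989, -0.0763) x1=(1.6947, 0.0146) x2=(1.1235, -0.6366)
step 19: x0=(0.8400, -0.0857) x1=(1.7045, 0.0366) x2=(1.1554, -0.5872)
step 20: x0=(0.7794, -0.0939) x1=(1.7151, 0.0590) x2=(1.1876, -0.5411)
step 21: x0=(0.7170, -0.1010) x1=(1.7264, 0.0818) x2=(1.2203, -0.4981)
step 22: x0=(0.6530, -0.1073) x1=(1.7382, 0.1052) x2=(1.2537, -0.4581)
step 23: x0=(0.5875, -0.1130) x1=(1.7506, 0.1290) x2=(1.2877, -0.4205)
step 24: x0=(0.5209, -0.1182) x1=(1.7635, 0.1533) x2=(1.3221, -0.3853)
step 25: x0=(0.4535, -0.1231) x1=(1.7767, 0.1781) x2=(1.3565, -0.3522)
step 26: x0=(0.3858, -0.1277) x1=(1.7901, 0.2034) x2=(1.3907, -0.3212)
step 27: x0=(0.3183, -0.1320) x1=(1.8037, 0.2292) x2=(1.4243, -0.2921)
step 28: x0=(0.2513, -0.1362) x1=(1.8173, 0.2555) x2=(1.4569, -0.2650)
step 29: x0=(0.1853, -0.1401) x1=(1.8308, 0.2823) x2=(1.4880, -0.2399)
step 30: x0=(0.1208, -0.1436) x1=(1.8441, 0.3095) x2=(1.5175, -0.2167)
step 31: x0=(0.0583, -0.1469) x1=(1.8571, 0.3373) x2=(1.5448, -0.1957)
step 32: x0=(-0.0018, -0.1497) x1=(1.8697, 0.3654) x2=(1.5698, -0.1767)
step 33: x0=(-0.0592, -0.1520) x1=(1.8817, 0.3940) x2=(1.5920, -0.1598)
step 34: x0=(-0.1133, -0.1537) x1=(1.8931, 0.4230) x2=(1.6113, -0.1451)
step 35: x0=(-0.1638, -0.1548) x1=(1.9037, 0.4523) x2=(1.6274, -0.1326)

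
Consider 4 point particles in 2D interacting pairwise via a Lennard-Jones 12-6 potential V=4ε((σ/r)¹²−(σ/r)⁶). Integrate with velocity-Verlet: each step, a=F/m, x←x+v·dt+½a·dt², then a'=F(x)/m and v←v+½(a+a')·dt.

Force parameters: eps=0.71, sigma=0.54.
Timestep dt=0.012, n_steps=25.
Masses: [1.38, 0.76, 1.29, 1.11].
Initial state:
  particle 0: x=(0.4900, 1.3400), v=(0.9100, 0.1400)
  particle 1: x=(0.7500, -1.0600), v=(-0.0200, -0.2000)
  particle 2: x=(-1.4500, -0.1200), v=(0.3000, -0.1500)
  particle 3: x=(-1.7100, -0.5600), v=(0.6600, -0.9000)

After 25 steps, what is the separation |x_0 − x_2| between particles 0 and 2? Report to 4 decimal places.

step 0: x0=(0.4900, 1.3400) x1=(0.7500, -1.0600) x2=(-1.4500, -0.1200) x3=(-1.7100, -0.5600)
step 1: x0=(0.5009, 1.3417) x1=(0.7498, -1.0624) x2=(-1.4441, -0.1178) x3=(-1.7048, -0.5754)
step 2: x0=(0.5118, 1.3434) x1=(0.7495, -1.0648) x2=(-1.4354, -0.1108) x3=(-1.7028, -0.5964)
step 3: x0=(0.5228, 1.3450) x1=(0.7493, -1.0672) x2=(-1.4257, -0.1020) x3=(-1.7020, -0.6196)
step 4: x0=(0.5337, 1.3467) x1=(0.7490, -1.0696) x2=(-1.4158, -0.0928) x3=(-1.7014, -0.6432)
step 5: x0=(0.5446, 1.3484) x1=(0.7488, -1.0720) x2=(-1.4059, -0.0838) x3=(-1.7007, -0.6666)
step 6: x0=(0.5555, 1.3501) x1=(0.7486, -1.0744) x2=(-1.3963, -0.0750) x3=(-1.6998, -0.6896)
step 7: x0=(0.5664, 1.3518) x1=(0.7483, -1.0768) x2=(-1.3867, -0.0666) x3=(-1.6988, -0.7123)
step 8: x0=(0.5774, 1.3534) x1=(0.7481, -1.0792) x2=(-1.3774, -0.0585) x3=(-1.6976, -0.7347)
step 9: x0=(0.5883, 1.3551) x1=(0.7478, -1.0816) x2=(-1.3681, -0.0505) x3=(-1.6962, -0.7567)
step 10: x0=(0.5992, 1.3568) x1=(0.7476, -1.0840) x2=(-1.3589, -0.0428) x3=(-1.6948, -0.7786)
step 11: x0=(0.6101, 1.3585) x1=(0.7473, -1.0864) x2=(-1.3498, -0.0352) x3=(-1.6933, -0.8003)
step 12: x0=(0.6210, 1.3601) x1=(0.7471, -1.0888) x2=(-1.3407, -0.0278) x3=(-1.6917, -0.8219)
step 13: x0=(0.6320, 1.3618) x1=(0.7469, -1.0912) x2=(-1.3317, -0.0205) x3=(-1.6901, -0.8433)
step 14: x0=(0.6429, 1.3635) x1=(0.7466, -1.0936) x2=(-1.3228, -0.0132) x3=(-1.6884, -0.8646)
step 15: x0=(0.6538, 1.3652) x1=(0.7464, -1.0960) x2=(-1.3138, -0.0060) x3=(-1.6867, -0.8859)
step 16: x0=(0.6647, 1.3669) x1=(0.7461, -1.0984) x2=(-1.3049, 0.0011) x3=(-1.6849, -0.9070)
step 17: x0=(0.6756, 1.3685) x1=(0.7459, -1.1008) x2=(-1.2960, 0.0082) x3=(-1.6832, -0.9282)
step 18: x0=(0.6865, 1.3702) x1=(0.7456, -1.1032) x2=(-1.2871, 0.0153) x3=(-1.6814, -0.9493)
step 19: x0=(0.6975, 1.3719) x1=(0.7454, -1.1056) x2=(-1.2782, 0.0223) x3=(-1.6796, -0.9703)
step 20: x0=(0.7084, 1.3736) x1=(0.7451, -1.1079) x2=(-1.2694, 0.0293) x3=(-1.6778, -0.9913)
step 21: x0=(0.7193, 1.3752) x1=(0.7449, -1.1103) x2=(-1.2605, 0.0363) x3=(-1.6760, -1.0123)
step 22: x0=(0.7302, 1.3769) x1=(0.7446, -1.1127) x2=(-1.2517, 0.0432) x3=(-1.6742, -1.0333)
step 23: x0=(0.7411, 1.3786) x1=(0.7444, -1.1151) x2=(-1.2428, 0.0502) x3=(-1.6723, -1.0543)
step 24: x0=(0.7521, 1.3803) x1=(0.7441, -1.1175) x2=(-1.2340, 0.0571) x3=(-1.6705, -1.0752)
step 25: x0=(0.7630, 1.3820) x1=(0.7439, -1.1199) x2=(-1.2251, 0.0640) x3=(-1.6686, -1.0961)

2.3853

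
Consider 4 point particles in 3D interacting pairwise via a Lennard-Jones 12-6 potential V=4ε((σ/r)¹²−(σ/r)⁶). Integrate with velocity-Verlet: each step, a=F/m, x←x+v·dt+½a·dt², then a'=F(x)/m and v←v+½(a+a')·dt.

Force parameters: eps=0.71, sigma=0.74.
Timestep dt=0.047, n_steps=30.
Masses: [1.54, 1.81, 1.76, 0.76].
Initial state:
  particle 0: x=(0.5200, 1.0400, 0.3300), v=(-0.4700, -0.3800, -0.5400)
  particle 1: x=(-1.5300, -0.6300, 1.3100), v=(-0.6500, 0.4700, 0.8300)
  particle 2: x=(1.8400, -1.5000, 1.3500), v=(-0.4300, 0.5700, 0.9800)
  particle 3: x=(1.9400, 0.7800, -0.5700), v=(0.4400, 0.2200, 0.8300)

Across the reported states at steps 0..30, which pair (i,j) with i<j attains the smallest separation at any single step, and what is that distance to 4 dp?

pair (0,3), distance 1.7003

step 0: x0=(0.5200, 1.0400, 0.3300) x1=(-1.5300, -0.6300, 1.3100) x2=(1.8400, -1.5000, 1.3500) x3=(1.9400, 0.7800, -0.5700)
step 1: x0=(0.4979, 1.0221, 0.3046) x1=(-1.5605, -0.6079, 1.3490) x2=(1.8198, -1.4732, 1.3961) x3=(1.9606, 0.7904, -0.5309)
step 2: x0=(0.4760, 1.0042, 0.2791) x1=(-1.5911, -0.5858, 1.3880) x2=(1.7996, -1.4464, 1.4421) x3=(1.9810, 0.8007, -0.4918)
step 3: x0=(0.4541, 0.9863, 0.2537) x1=(-1.6216, -0.5637, 1.4270) x2=(1.7794, -1.4196, 1.4882) x3=(2.0013, 0.8111, -0.4525)
step 4: x0=(0.4323, 0.9684, 0.2281) x1=(-1.6522, -0.5416, 1.4660) x2=(1.7592, -1.3928, 1.5342) x3=(2.0214, 0.8215, -0.4132)
step 5: x0=(0.4106, 0.9505, 0.2026) x1=(-1.6827, -0.5195, 1.5050) x2=(1.7389, -1.3660, 1.5803) x3=(2.0413, 0.8320, -0.3738)
step 6: x0=(0.3889, 0.9326, 0.1770) x1=(-1.7133, -0.4974, 1.5440) x2=(1.7187, -1.3392, 1.6263) x3=(2.0611, 0.8424, -0.3343)
step 7: x0=(0.3674, 0.9146, 0.1514) x1=(-1.7438, -0.4753, 1.5830) x2=(1.6985, -1.3124, 1.6724) x3=(2.0807, 0.8528, -0.2948)
step 8: x0=(0.3459, 0.8967, 0.1258) x1=(-1.7743, -0.4532, 1.6220) x2=(1.6783, -1.2856, 1.7184) x3=(2.1001, 0.8633, -0.2553)
step 9: x0=(0.3244, 0.8788, 0.1001) x1=(-1.8049, -0.4311, 1.6611) x2=(1.6581, -1.2588, 1.7645) x3=(2.1195, 0.8737, -0.2157)
step 10: x0=(0.3030, 0.8608, 0.0745) x1=(-1.8354, -0.4090, 1.7001) x2=(1.6378, -1.2320, 1.8105) x3=(2.1387, 0.8842, -0.1761)
step 11: x0=(0.2817, 0.8429, 0.0488) x1=(-1.8659, -0.3869, 1.7391) x2=(1.6176, -1.2051, 1.8566) x3=(2.1578, 0.8946, -0.1365)
step 12: x0=(0.2604, 0.8249, 0.0232) x1=(-1.8964, -0.3648, 1.7781) x2=(1.5974, -1.1783, 1.9026) x3=(2.1768, 0.9050, -0.0968)
step 13: x0=(0.2392, 0.8070, -0.0025) x1=(-1.9270, -0.3427, 1.8170) x2=(1.5772, -1.1515, 1.9486) x3=(2.1957, 0.9154, -0.0572)
step 14: x0=(0.2180, 0.7890, -0.0281) x1=(-1.9575, -0.3206, 1.8560) x2=(1.5570, -1.1247, 1.9947) x3=(2.2146, 0.9259, -0.0175)
step 15: x0=(0.1968, 0.7711, -0.0538) x1=(-1.9880, -0.2985, 1.8950) x2=(1.5367, -1.0979, 2.0407) x3=(2.2334, 0.9363, 0.0221)
step 16: x0=(0.1757, 0.7531, -0.0794) x1=(-2.0185, -0.2764, 1.9340) x2=(1.5165, -1.0710, 2.0867) x3=(2.2521, 0.9467, 0.0618)
step 17: x0=(0.1545, 0.7352, -0.1051) x1=(-2.0491, -0.2543, 1.9730) x2=(1.4963, -1.0442, 2.1327) x3=(2.2708, 0.9570, 0.1014)
step 18: x0=(0.1334, 0.7172, -0.1307) x1=(-2.0796, -0.2322, 2.0120) x2=(1.4761, -1.0174, 2.1788) x3=(2.2894, 0.9674, 0.1411)
step 19: x0=(0.1123, 0.6993, -0.1563) x1=(-2.1101, -0.2101, 2.0510) x2=(1.4558, -0.9905, 2.2248) x3=(2.3080, 0.9778, 0.1807)
step 20: x0=(0.0913, 0.6813, -0.1820) x1=(-2.1406, -0.1880, 2.0900) x2=(1.4356, -0.9637, 2.2708) x3=(2.3266, 0.9882, 0.2204)
step 21: x0=(0.0702, 0.6634, -0.2076) x1=(-2.1711, -0.1659, 2.1290) x2=(1.4154, -0.9369, 2.3168) x3=(2.3452, 0.9985, 0.2600)
step 22: x0=(0.0491, 0.6454, -0.2332) x1=(-2.2016, -0.1438, 2.1680) x2=(1.3952, -0.9100, 2.3629) x3=(2.3637, 1.0089, 0.2997)
step 23: x0=(0.0281, 0.6275, -0.2588) x1=(-2.2321, -0.1217, 2.2070) x2=(1.3749, -0.8832, 2.4089) x3=(2.3822, 1.0193, 0.3393)
step 24: x0=(0.0071, 0.6096, -0.2845) x1=(-2.2627, -0.0996, 2.2460) x2=(1.3547, -0.8563, 2.4549) x3=(2.4007, 1.0296, 0.3790)
step 25: x0=(-0.0140, 0.5916, -0.3101) x1=(-2.2932, -0.0775, 2.2850) x2=(1.3345, -0.8295, 2.5009) x3=(2.4192, 1.0400, 0.4186)
step 26: x0=(-0.0350, 0.5737, -0.3357) x1=(-2.3237, -0.0554, 2.3240) x2=(1.3143, -0.8026, 2.5469) x3=(2.4377, 1.0503, 0.4582)
step 27: x0=(-0.0560, 0.5557, -0.3613) x1=(-2.3542, -0.0333, 2.3630) x2=(1.2940, -0.7758, 2.5929) x3=(2.4562, 1.0606, 0.4979)
step 28: x0=(-0.0771, 0.5378, -0.3869) x1=(-2.3847, -0.0112, 2.4019) x2=(1.2738, -0.7489, 2.6389) x3=(2.4746, 1.0710, 0.5375)
step 29: x0=(-0.0981, 0.5199, -0.4125) x1=(-2.4152, 0.0109, 2.4409) x2=(1.2536, -0.7221, 2.6849) x3=(2.4931, 1.0813, 0.5772)
step 30: x0=(-0.1191, 0.5019, -0.4381) x1=(-2.4457, 0.0330, 2.4799) x2=(1.2334, -0.6952, 2.7309) x3=(2.5115, 1.0916, 0.6168)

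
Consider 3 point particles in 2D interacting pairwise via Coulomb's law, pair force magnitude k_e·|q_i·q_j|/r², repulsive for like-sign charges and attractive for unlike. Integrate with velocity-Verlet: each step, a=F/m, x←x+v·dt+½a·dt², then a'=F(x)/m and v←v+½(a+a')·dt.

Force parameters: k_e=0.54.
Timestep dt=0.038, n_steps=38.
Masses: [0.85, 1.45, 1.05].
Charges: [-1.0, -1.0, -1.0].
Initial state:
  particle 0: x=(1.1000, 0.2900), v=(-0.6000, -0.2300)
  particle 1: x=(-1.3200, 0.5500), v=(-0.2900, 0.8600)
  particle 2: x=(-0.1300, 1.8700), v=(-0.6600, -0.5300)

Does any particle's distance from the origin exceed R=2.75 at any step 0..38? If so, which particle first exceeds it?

no

step 0: x0=(1.1000, 0.2900) x1=(-1.3200, 0.5500) x2=(-0.1300, 1.8700)
step 1: x0=(1.0773, 0.2812) x1=(-1.3311, 0.5826) x2=(-0.1551, 1.8500)
step 2: x0=(1.0550, 0.2721) x1=(-1.3425, 0.6151) x2=(-0.1801, 1.8304)
step 3: x0=(1.0329, 0.2629) x1=(-1.3540, 0.6475) x2=(-0.2050, 1.8111)
step 4: x0=(1.0112, 0.2534) x1=(-1.3658, 0.6797) x2=(-0.2299, 1.7921)
step 5: x0=(0.9897, 0.2438) x1=(-1.3778, 0.7119) x2=(-0.2546, 1.7735)
step 6: x0=(0.9686, 0.2339) x1=(-1.3901, 0.7438) x2=(-0.2793, 1.7552)
step 7: x0=(0.9477, 0.2238) x1=(-1.4027, 0.7757) x2=(-0.3038, 1.7373)
step 8: x0=(0.9272, 0.2135) x1=(-1.4155, 0.8074) x2=(-0.3283, 1.7198)
step 9: x0=(0.9069, 0.2030) x1=(-1.4286, 0.8389) x2=(-0.3525, 1.7027)
step 10: x0=(0.8870, 0.1922) x1=(-1.4421, 0.8703) x2=(-0.3766, 1.6860)
step 11: x0=(0.8674, 0.1812) x1=(-1.4558, 0.9015) x2=(-0.4004, 1.6697)
step 12: x0=(0.8481, 0.1700) x1=(-1.4699, 0.9326) x2=(-0.4241, 1.6537)
step 13: x0=(0.8290, 0.1586) x1=(-1.4844, 0.9635) x2=(-0.4475, 1.6382)
step 14: x0=(0.8103, 0.1469) x1=(-1.4992, 0.9943) x2=(-0.4706, 1.6231)
step 15: x0=(0.7919, 0.1350) x1=(-1.5145, 1.0249) x2=(-0.4934, 1.6084)
step 16: x0=(0.7738, 0.1228) x1=(-1.5301, 1.0553) x2=(-0.5158, 1.5941)
step 17: x0=(0.7560, 0.1105) x1=(-1.5462, 1.0856) x2=(-0.5379, 1.5803)
step 18: x0=(0.7384, 0.0978) x1=(-1.5628, 1.1157) x2=(-0.5596, 1.5668)
step 19: x0=(0.7212, 0.0850) x1=(-1.5798, 1.1457) x2=(-0.5809, 1.5537)
step 20: x0=(0.7042, 0.0719) x1=(-1.5974, 1.1755) x2=(-0.6017, 1.5411)
step 21: x0=(0.6876, 0.0586) x1=(-1.6155, 1.2052) x2=(-0.6220, 1.5287)
step 22: x0=(0.6712, 0.0450) x1=(-1.6341, 1.2348) x2=(-0.6417, 1.5168)
step 23: x0=(0.6551, 0.0312) x1=(-1.6532, 1.2643) x2=(-0.6610, 1.5052)
step 24: x0=(0.6392, 0.0172) x1=(-1.6730, 1.2937) x2=(-0.6797, 1.4939)
step 25: x0=(0.6237, 0.0029) x1=(-1.6933, 1.3230) x2=(-0.6977, 1.4828)
step 26: x0=(0.6084, -0.0116) x1=(-1.7142, 1.3523) x2=(-0.7152, 1.4721)
step 27: x0=(0.5933, -0.0264) x1=(-1.7357, 1.3815) x2=(-0.7321, 1.4615)
step 28: x0=(0.5786, -0.0414) x1=(-1.7578, 1.4108) x2=(-0.7484, 1.4512)
step 29: x0=(0.5640, -0.0566) x1=(-1.7805, 1.4401) x2=(-0.7641, 1.4410)
step 30: x0=(0.5498, -0.0721) x1=(-1.8037, 1.4694) x2=(-0.7792, 1.4309)
step 31: x0=(0.5357, -0.0878) x1=(-1.8276, 1.4987) x2=(-0.7937, 1.4210)
step 32: x0=(0.5220, -0.1037) x1=(-1.8520, 1.5282) x2=(-0.8076, 1.4112)
step 33: x0=(0.5084, -0.1199) x1=(-1.8769, 1.5577) x2=(-0.8210, 1.4014)
step 34: x0=(0.4951, -0.1363) x1=(-1.9023, 1.5873) x2=(-0.8339, 1.3917)
step 35: x0=(0.4821, -0.1529) x1=(-1.9282, 1.6171) x2=(-0.8462, 1.3819)
step 36: x0=(0.4692, -0.1698) x1=(-1.9547, 1.6470) x2=(-0.8581, 1.3722)
step 37: x0=(0.4566, -0.1869) x1=(-1.9815, 1.6770) x2=(-0.8696, 1.3625)
step 38: x0=(0.4442, -0.2042) x1=(-2.0088, 1.7072) x2=(-0.8806, 1.3528)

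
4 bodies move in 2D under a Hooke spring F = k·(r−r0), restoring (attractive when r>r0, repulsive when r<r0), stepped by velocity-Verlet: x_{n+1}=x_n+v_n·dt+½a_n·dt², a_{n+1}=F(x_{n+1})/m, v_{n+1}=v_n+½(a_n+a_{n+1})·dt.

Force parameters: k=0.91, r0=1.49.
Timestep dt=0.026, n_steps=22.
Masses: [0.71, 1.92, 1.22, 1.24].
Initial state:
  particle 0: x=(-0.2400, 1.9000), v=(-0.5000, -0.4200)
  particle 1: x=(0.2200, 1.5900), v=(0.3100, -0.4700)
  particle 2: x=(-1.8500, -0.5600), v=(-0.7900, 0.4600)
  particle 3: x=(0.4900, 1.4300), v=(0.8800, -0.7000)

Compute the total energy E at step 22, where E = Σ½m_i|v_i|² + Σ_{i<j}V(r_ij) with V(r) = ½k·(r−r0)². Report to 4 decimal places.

6.0628

step 0: x0=(-0.2400, 1.9000) x1=(0.2200, 1.5900) x2=(-1.8500, -0.5600) x3=(0.4900, 1.4300)
step 1: x0=(-0.2539, 1.8889) x1=(0.2279, 1.5776) x2=(-1.8698, -0.5472) x3=(0.5130, 1.4113)
step 2: x0=(-0.2696, 1.8775) x1=(0.2353, 1.5649) x2=(-1.8880, -0.5328) x3=(0.5361, 1.3917)
step 3: x0=(-0.2870, 1.8657) x1=(0.2423, 1.5519) x2=(-1.9047, -0.5167) x3=(0.5593, 1.3711)
step 4: x0=(-0.3062, 1.8536) x1=(0.2489, 1.5386) x2=(-1.9197, -0.4990) x3=(0.5825, 1.3497)
step 5: x0=(-0.3270, 1.8410) x1=(0.2551, 1.5251) x2=(-1.9332, -0.4798) x3=(0.6058, 1.3274)
step 6: x0=(-0.3494, 1.8280) x1=(0.2609, 1.5112) x2=(-1.9451, -0.4590) x3=(0.6291, 1.3042)
step 7: x0=(-0.3734, 1.8146) x1=(0.2663, 1.4971) x2=(-1.9554, -0.4368) x3=(0.6524, 1.2803)
step 8: x0=(-0.3989, 1.8007) x1=(0.2712, 1.4827) x2=(-1.9641, -0.4131) x3=(0.6755, 1.2556)
step 9: x0=(-0.4257, 1.7863) x1=(0.2757, 1.4681) x2=(-1.9711, -0.3879) x3=(0.6986, 1.2301)
step 10: x0=(-0.4540, 1.7714) x1=(0.2798, 1.4533) x2=(-1.9766, -0.3614) x3=(0.7215, 1.2039)
step 11: x0=(-0.4834, 1.7561) x1=(0.2835, 1.4382) x2=(-1.9805, -0.3336) x3=(0.7442, 1.1771)
step 12: x0=(-0.5141, 1.7402) x1=(0.2867, 1.4229) x2=(-1.9827, -0.3045) x3=(0.7667, 1.1495)
step 13: x0=(-0.5459, 1.7239) x1=(0.2896, 1.4075) x2=(-1.9835, -0.2742) x3=(0.7889, 1.1214)
step 14: x0=(-0.5786, 1.7071) x1=(0.2920, 1.3919) x2=(-1.9826, -0.2428) x3=(0.8108, 1.0926)
step 15: x0=(-0.6122, 1.6897) x1=(0.2939, 1.3761) x2=(-1.9802, -0.2102) x3=(0.8324, 1.0634)
step 16: x0=(-0.6467, 1.6720) x1=(0.2955, 1.3601) x2=(-1.9764, -0.1766) x3=(0.8536, 1.0335)
step 17: x0=(-0.6818, 1.6537) x1=(0.2967, 1.3441) x2=(-1.9710, -0.1420) x3=(0.8743, 1.0032)
step 18: x0=(-0.7175, 1.6350) x1=(0.2974, 1.3279) x2=(-1.9641, -0.1064) x3=(0.8946, 0.9724)
step 19: x0=(-0.7537, 1.6158) x1=(0.2978, 1.3115) x2=(-1.9558, -0.0700) x3=(0.9144, 0.9412)
step 20: x0=(-0.7903, 1.5963) x1=(0.2977, 1.2951) x2=(-1.9462, -0.0328) x3=(0.9336, 0.9096)
step 21: x0=(-0.8272, 1.5763) x1=(0.2972, 1.2786) x2=(-1.9351, 0.0052) x3=(0.9522, 0.8777)
step 22: x0=(-0.8642, 1.5560) x1=(0.2963, 1.2620) x2=(-1.9227, 0.0438) x3=(0.9703, 0.8454)
step 0 velocities: v0=(-0.5000, -0.4200) v1=(0.3100, -0.4700) v2=(-0.7900, 0.4600) v3=(0.8800, -0.7000)
step 0: KE=1.7494, PE=4.3147, E=6.0641
step 22 velocities: v0=(-1.4235, -0.7881) v1=(-0.0409, -0.6392) v2=(0.5016, 1.4971) v3=(0.6813, -1.2477)
step 22: KE=4.1073, PE=1.9554, E=6.0628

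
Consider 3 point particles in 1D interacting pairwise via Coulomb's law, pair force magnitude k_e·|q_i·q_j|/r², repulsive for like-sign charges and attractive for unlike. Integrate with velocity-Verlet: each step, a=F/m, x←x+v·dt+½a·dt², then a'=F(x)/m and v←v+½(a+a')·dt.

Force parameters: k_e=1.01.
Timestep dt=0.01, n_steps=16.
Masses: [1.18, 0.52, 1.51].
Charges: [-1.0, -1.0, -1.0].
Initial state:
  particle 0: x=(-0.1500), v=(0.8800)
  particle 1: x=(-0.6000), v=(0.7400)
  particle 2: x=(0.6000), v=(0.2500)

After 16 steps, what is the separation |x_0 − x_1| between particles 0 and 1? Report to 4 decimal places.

step 0: x0=(-0.1500) x1=(-0.6000) x2=(0.6000)
step 1: x0=(-0.1411) x1=(-0.5931) x2=(0.6026)
step 2: x0=(-0.1319) x1=(-0.5874) x2=(0.6053)
step 3: x0=(-0.1224) x1=(-0.5827) x2=(0.6083)
step 4: x0=(-0.1127) x1=(-0.5790) x2=(0.6113)
step 5: x0=(-0.1028) x1=(-0.5764) x2=(0.6146)
step 6: x0=(-0.0926) x1=(-0.5748) x2=(0.6181)
step 7: x0=(-0.0823) x1=(-0.5742) x2=(0.6217)
step 8: x0=(-0.0718) x1=(-0.5745) x2=(0.6255)
step 9: x0=(-0.0611) x1=(-0.5757) x2=(0.6295)
step 10: x0=(-0.0503) x1=(-0.5778) x2=(0.6337)
step 11: x0=(-0.0393) x1=(-0.5807) x2=(0.6380)
step 12: x0=(-0.0282) x1=(-0.5844) x2=(0.6426)
step 13: x0=(-0.0171) x1=(-0.5888) x2=(0.6473)
step 14: x0=(-0.0059) x1=(-0.5940) x2=(0.6523)
step 15: x0=(0.0054) x1=(-0.5999) x2=(0.6574)
step 16: x0=(0.0167) x1=(-0.6064) x2=(0.6628)

0.6231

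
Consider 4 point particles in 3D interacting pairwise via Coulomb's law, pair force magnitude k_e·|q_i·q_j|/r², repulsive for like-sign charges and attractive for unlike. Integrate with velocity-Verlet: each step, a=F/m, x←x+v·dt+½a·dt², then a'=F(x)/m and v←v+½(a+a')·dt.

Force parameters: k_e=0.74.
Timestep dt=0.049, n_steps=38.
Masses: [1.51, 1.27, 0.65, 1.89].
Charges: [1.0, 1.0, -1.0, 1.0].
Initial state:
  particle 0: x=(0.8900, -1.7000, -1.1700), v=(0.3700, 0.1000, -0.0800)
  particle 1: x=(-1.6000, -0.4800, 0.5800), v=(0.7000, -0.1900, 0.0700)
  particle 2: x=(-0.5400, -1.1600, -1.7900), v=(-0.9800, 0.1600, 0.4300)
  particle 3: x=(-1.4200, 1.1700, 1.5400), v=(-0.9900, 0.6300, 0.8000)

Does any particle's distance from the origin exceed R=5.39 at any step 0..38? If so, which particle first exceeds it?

no

step 0: x0=(0.8900, -1.7000, -1.1700) x1=(-1.6000, -0.4800, 0.5800) x2=(-0.5400, -1.1600, -1.7900) x3=(-1.4200, 1.1700, 1.5400)
step 1: x0=(0.9080, -1.6951, -1.1740) x1=(-1.5657, -0.4895, 0.5833) x2=(-0.5877, -1.1522, -1.7685) x3=(-1.4685, 1.2010, 1.5793)
step 2: x0=(0.9257, -1.6901, -1.1783) x1=(-1.5315, -0.4993, 0.5863) x2=(-0.6347, -1.1446, -1.7462) x3=(-1.5170, 1.2322, 1.6186)
step 3: x0=(0.9433, -1.6850, -1.1828) x1=(-1.4973, -0.5094, 0.5890) x2=(-0.6811, -1.1370, -1.7231) x3=(-1.5655, 1.2635, 1.6581)
step 4: x0=(0.9606, -1.6800, -1.1875) x1=(-1.4631, -0.5197, 0.5914) x2=(-0.7269, -1.1295, -1.6993) x3=(-1.6140, 1.2951, 1.6976)
step 5: x0=(0.9777, -1.6749, -1.1924) x1=(-1.4290, -0.5304, 0.5935) x2=(-0.7721, -1.1221, -1.6747) x3=(-1.6626, 1.3268, 1.7373)
step 6: x0=(0.9946, -1.6697, -1.1975) x1=(-1.3948, -0.5413, 0.5953) x2=(-0.8168, -1.1146, -1.6493) x3=(-1.7112, 1.3587, 1.7770)
step 7: x0=(1.0113, -1.6646, -1.2027) x1=(-1.3606, -0.5524, 0.5968) x2=(-0.8610, -1.1072, -1.6233) x3=(-1.7598, 1.3908, 1.8168)
step 8: x0=(1.0279, -1.6594, -1.2081) x1=(-1.3265, -0.5638, 0.5980) x2=(-0.9046, -1.0998, -1.5965) x3=(-1.8085, 1.4230, 1.8567)
step 9: x0=(1.0443, -1.6542, -1.2136) x1=(-1.2923, -0.5753, 0.5989) x2=(-0.9478, -1.0923, -1.5689) x3=(-1.8572, 1.4553, 1.8967)
step 10: x0=(1.0605, -1.6491, -1.2193) x1=(-1.2582, -0.5871, 0.5995) x2=(-0.9905, -1.0848, -1.5407) x3=(-1.9059, 1.4877, 1.9367)
step 11: x0=(1.0767, -1.6439, -1.2251) x1=(-1.2241, -0.5991, 0.5998) x2=(-1.0327, -1.0773, -1.5116) x3=(-1.9547, 1.5202, 1.9767)
step 12: x0=(1.0927, -1.6387, -1.2310) x1=(-1.1900, -0.6113, 0.5998) x2=(-1.0745, -1.0697, -1.4819) x3=(-2.0035, 1.5529, 2.0169)
step 13: x0=(1.1086, -1.6335, -1.2370) x1=(-1.1559, -0.6236, 0.5995) x2=(-1.1158, -1.0620, -1.4514) x3=(-2.0524, 1.5856, 2.0570)
step 14: x0=(1.1244, -1.6283, -1.2432) x1=(-1.1219, -0.6361, 0.5989) x2=(-1.1567, -1.0542, -1.4201) x3=(-2.1013, 1.6184, 2.0973)
step 15: x0=(1.1401, -1.6232, -1.2495) x1=(-1.0880, -0.6487, 0.5979) x2=(-1.1971, -1.0464, -1.3881) x3=(-2.1503, 1.6513, 2.1375)
step 16: x0=(1.1558, -1.6180, -1.2559) x1=(-1.0541, -0.6615, 0.5967) x2=(-1.2370, -1.0384, -1.3553) x3=(-2.1993, 1.6842, 2.1778)
step 17: x0=(1.1713, -1.6129, -1.2623) x1=(-1.0203, -0.6744, 0.5951) x2=(-1.2765, -1.0304, -1.3217) x3=(-2.2484, 1.7173, 2.2181)
step 18: x0=(1.1868, -1.6078, -1.2689) x1=(-0.9866, -0.6874, 0.5931) x2=(-1.3154, -1.0222, -1.2873) x3=(-2.2975, 1.7504, 2.2585)
step 19: x0=(1.2022, -1.6027, -1.2756) x1=(-0.9530, -0.7006, 0.5908) x2=(-1.3539, -1.0139, -1.2521) x3=(-2.3466, 1.7835, 2.2989)
step 20: x0=(1.2176, -1.5976, -1.2824) x1=(-0.9196, -0.7138, 0.5882) x2=(-1.3919, -1.0055, -1.2160) x3=(-2.3958, 1.8167, 2.3393)
step 21: x0=(1.2329, -1.5925, -1.2893) x1=(-0.8863, -0.7272, 0.5853) x2=(-1.4293, -0.9971, -1.1792) x3=(-2.4451, 1.8499, 2.3797)
step 22: x0=(1.2482, -1.5875, -1.2963) x1=(-0.8532, -0.7407, 0.5820) x2=(-1.4662, -0.9884, -1.1415) x3=(-2.4943, 1.8832, 2.4202)
step 23: x0=(1.2635, -1.5825, -1.3034) x1=(-0.8203, -0.7542, 0.5784) x2=(-1.5025, -0.9797, -1.1030) x3=(-2.5436, 1.9166, 2.4606)
step 24: x0=(1.2787, -1.5775, -1.3105) x1=(-0.7876, -0.7678, 0.5744) x2=(-1.5381, -0.9709, -1.0637) x3=(-2.5930, 1.9499, 2.5011)
step 25: x0=(1.2939, -1.5725, -1.3178) x1=(-0.7552, -0.7815, 0.5701) x2=(-1.5732, -0.9620, -1.0236) x3=(-2.6423, 1.9833, 2.5416)
step 26: x0=(1.3091, -1.5676, -1.3252) x1=(-0.7230, -0.7953, 0.5655) x2=(-1.6075, -0.9530, -0.9826) x3=(-2.6918, 2.0167, 2.5821)
step 27: x0=(1.3243, -1.5627, -1.3326) x1=(-0.6912, -0.8091, 0.5606) x2=(-1.6412, -0.9439, -0.9409) x3=(-2.7412, 2.0502, 2.6227)
step 28: x0=(1.3395, -1.5578, -1.3402) x1=(-0.6596, -0.8230, 0.5554) x2=(-1.6742, -0.9347, -0.8984) x3=(-2.7907, 2.0837, 2.6632)
step 29: x0=(1.3546, -1.5529, -1.3478) x1=(-0.6284, -0.8369, 0.5499) x2=(-1.7064, -0.9255, -0.8551) x3=(-2.8402, 2.1172, 2.7037)
step 30: x0=(1.3698, -1.5481, -1.3556) x1=(-0.5975, -0.8508, 0.5441) x2=(-1.7379, -0.9162, -0.8111) x3=(-2.8897, 2.1507, 2.7443)
step 31: x0=(1.3850, -1.5433, -1.3634) x1=(-0.5670, -0.8648, 0.5381) x2=(-1.7686, -0.9068, -0.7664) x3=(-2.9393, 2.1842, 2.7849)
step 32: x0=(1.4002, -1.5385, -1.3713) x1=(-0.5369, -0.8788, 0.5318) x2=(-1.7985, -0.8974, -0.7211) x3=(-2.9889, 2.2178, 2.8254)
step 33: x0=(1.4154, -1.5337, -1.3794) x1=(-0.5072, -0.8927, 0.5253) x2=(-1.8275, -0.8879, -0.6750) x3=(-3.0385, 2.2514, 2.8660)
step 34: x0=(1.4306, -1.5290, -1.3875) x1=(-0.4779, -0.9067, 0.5186) x2=(-1.8557, -0.8785, -0.6284) x3=(-3.0881, 2.2850, 2.9066)
step 35: x0=(1.4459, -1.5243, -1.3957) x1=(-0.4491, -0.9207, 0.5117) x2=(-1.8831, -0.8690, -0.5812) x3=(-3.1378, 2.3186, 2.9471)
step 36: x0=(1.4612, -1.5196, -1.4040) x1=(-0.4206, -0.9347, 0.5047) x2=(-1.9096, -0.8595, -0.5334) x3=(-3.1875, 2.3522, 2.9877)
step 37: x0=(1.4765, -1.5150, -1.4124) x1=(-0.3927, -0.9486, 0.4975) x2=(-1.9353, -0.8500, -0.4852) x3=(-3.2372, 2.3858, 3.0283)
step 38: x0=(1.4918, -1.5104, -1.4209) x1=(-0.3651, -0.9625, 0.4902) x2=(-1.9601, -0.8405, -0.4365) x3=(-3.2869, 2.4194, 3.0689)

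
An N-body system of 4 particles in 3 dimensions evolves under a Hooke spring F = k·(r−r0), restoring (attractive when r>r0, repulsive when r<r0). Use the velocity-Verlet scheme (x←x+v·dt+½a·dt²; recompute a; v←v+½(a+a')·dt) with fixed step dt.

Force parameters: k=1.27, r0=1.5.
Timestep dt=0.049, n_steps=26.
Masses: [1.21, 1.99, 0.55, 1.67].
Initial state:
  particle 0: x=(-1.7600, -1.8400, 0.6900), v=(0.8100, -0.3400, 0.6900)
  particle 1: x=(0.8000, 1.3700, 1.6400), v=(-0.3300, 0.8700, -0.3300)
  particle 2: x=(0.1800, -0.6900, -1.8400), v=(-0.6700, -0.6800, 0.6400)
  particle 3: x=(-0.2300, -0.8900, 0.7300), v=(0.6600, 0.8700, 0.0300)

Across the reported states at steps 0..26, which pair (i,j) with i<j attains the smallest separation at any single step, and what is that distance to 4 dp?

step 0: x0=(-1.7600, -1.8400, 0.6900) x1=(0.8000, 1.3700, 1.6400) x2=(0.1800, -0.6900, -1.8400) x3=(-0.2300, -0.8900, 0.7300)
step 1: x0=(-1.7165, -1.8530, 0.7228) x1=(0.7819, 1.4093, 1.6214) x2=(0.1448, -0.7217, -1.7956) x3=(-0.1973, -0.8465, 0.7308)
step 2: x0=(-1.6658, -1.8588, 0.7536) x1=(0.7601, 1.4418, 1.5980) x2=(0.1053, -0.7497, -1.7258) x3=(-0.1641, -0.8016, 0.7304)
step 3: x0=(-1.6080, -1.8572, 0.7824) x1=(0.7347, 1.4676, 1.5700) x2=(0.0623, -0.7735, -1.6316) x3=(-0.1305, -0.7552, 0.7290)
step 4: x0=(-1.5436, -1.8483, 0.8092) x1=(0.7059, 1.4866, 1.5376) x2=(0.0164, -0.7926, -1.5147) x3=(-0.0967, -0.7075, 0.7265)
step 5: x0=(-1.4729, -1.8323, 0.8343) x1=(0.6737, 1.4989, 1.5012) x2=(-0.0317, -0.8067, -1.3768) x3=(-0.0626, -0.6588, 0.7234)
step 6: x0=(-1.3965, -1.8092, 0.8577) x1=(0.6383, 1.5046, 1.4611) x2=(-0.0813, -0.8157, -1.2202) x3=(-0.0286, -0.6090, 0.7197)
step 7: x0=(-1.3149, -1.7793, 0.8798) x1=(0.6001, 1.5039, 1.4176) x2=(-0.1316, -0.8192, -1.0475) x3=(0.0055, -0.5583, 0.7157)
step 8: x0=(-1.2286, -1.7430, 0.9007) x1=(0.5591, 1.4971, 1.3711) x2=(-0.1821, -0.8172, -0.8612) x3=(0.0394, -0.5068, 0.7117)
step 9: x0=(-1.1382, -1.7005, 0.9208) x1=(0.5156, 1.4844, 1.3219) x2=(-0.2321, -0.8099, -0.6644) x3=(0.0733, -0.4545, 0.7079)
step 10: x0=(-1.0444, -1.6522, 0.9403) x1=(0.4698, 1.4663, 1.2706) x2=(-0.2814, -0.7972, -0.4597) x3=(0.1070, -0.4016, 0.7045)
step 11: x0=(-0.9477, -1.5987, 0.9596) x1=(0.4221, 1.4430, 1.2175) x2=(-0.3297, -0.7796, -0.2501) x3=(0.1408, -0.3480, 0.7018)
step 12: x0=(-0.8487, -1.5406, 0.9791) x1=(0.3725, 1.4150, 1.1629) x2=(-0.3771, -0.7573, -0.0380) x3=(0.1748, -0.2938, 0.6999)
step 13: x0=(-0.7480, -1.4784, 0.9990) x1=(0.3214, 1.3828, 1.1073) x2=(-0.4238, -0.7307, 0.1745) x3=(0.2091, -0.2388, 0.6988)
step 14: x0=(-0.6459, -1.4129, 1.0195) x1=(0.2690, 1.3468, 1.0510) x2=(-0.4705, -0.7000, 0.3860) x3=(0.2440, -0.1832, 0.6983)
step 15: x0=(-0.5430, -1.3449, 1.0410) x1=(0.2156, 1.3076, 0.9944) x2=(-0.5176, -0.6649, 0.5958) x3=(0.2796, -0.1269, 0.6982)
step 16: x0=(-0.4392, -1.2753, 1.0634) x1=(0.1613, 1.2658, 0.9375) x2=(-0.5658, -0.6251, 0.8038) x3=(0.3160, -0.0702, 0.6982)
step 17: x0=(-0.3345, -1.2048, 1.0864) x1=(0.1063, 1.2217, 0.8808) x2=(-0.6159, -0.5798, 1.0107) x3=(0.3532, -0.0133, 0.6981)
step 18: x0=(-0.2285, -1.1339, 1.1094) x1=(0.0507, 1.1758, 0.8242) x2=(-0.6684, -0.5291, 1.2174) x3=(0.3910, 0.0437, 0.6977)
step 19: x0=(-0.1214, -1.0627, 1.1320) x1=(-0.0055, 1.1286, 0.7680) x2=(-0.7233, -0.4735, 1.4247) x3=(0.4293, 0.1004, 0.6971)
step 20: x0=(-0.0133, -0.9910, 1.1539) x1=(-0.0621, 1.0804, 0.7123) x2=(-0.7798, -0.4140, 1.6324) x3=(0.4681, 0.1568, 0.6963)
step 21: x0=(0.0955, -0.9187, 1.1752) x1=(-0.1192, 1.0313, 0.6570) x2=(-0.8365, -0.3512, 1.8396) x3=(0.5071, 0.2126, 0.6956)
step 22: x0=(0.2043, -0.8459, 1.1960) x1=(-0.1770, 0.9815, 0.6023) x2=(-0.8917, -0.2855, 2.0447) x3=(0.5464, 0.2679, 0.6951)
step 23: x0=(0.3127, -0.7724, 1.2167) x1=(-0.2355, 0.9310, 0.5484) x2=(-0.9438, -0.2170, 2.2457) x3=(0.5856, 0.3226, 0.6952)
step 24: x0=(0.4203, -0.6985, 1.2376) x1=(-0.2946, 0.8799, 0.4954) x2=(-0.9910, -0.1460, 2.4402) x3=(0.6247, 0.3770, 0.6962)
step 25: x0=(0.5266, -0.6240, 1.2591) x1=(-0.3545, 0.8281, 0.4435) x2=(-1.0316, -0.0726, 2.6258) x3=(0.6634, 0.4310, 0.6983)
step 26: x0=(0.6312, -0.5491, 1.2816) x1=(-0.4151, 0.7754, 0.3930) x2=(-1.0642, 0.0030, 2.7997) x3=(0.7015, 0.4849, 0.7019)

pair (0,2), distance 0.6896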